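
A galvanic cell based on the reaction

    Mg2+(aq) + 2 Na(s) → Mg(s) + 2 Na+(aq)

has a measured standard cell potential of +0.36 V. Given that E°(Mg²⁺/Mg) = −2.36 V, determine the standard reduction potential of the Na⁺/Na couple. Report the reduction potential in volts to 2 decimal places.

−2.72 V

In the reaction as written the Mg²⁺/Mg couple is reduced (cathode) and Na⁺/Na is oxidized (anode), so E°cell = E°(Mg²⁺/Mg) − E°(Na⁺/Na).
E°(Na⁺/Na) = E°(cathode) − E°cell = −2.36 − (+0.36) = −2.72 V.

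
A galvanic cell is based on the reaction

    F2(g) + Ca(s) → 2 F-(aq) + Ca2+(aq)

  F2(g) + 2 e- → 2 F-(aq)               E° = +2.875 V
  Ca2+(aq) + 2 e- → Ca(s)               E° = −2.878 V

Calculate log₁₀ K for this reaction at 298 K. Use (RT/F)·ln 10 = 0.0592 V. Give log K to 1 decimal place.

The F₂/F⁻ couple is reduced (cathode); E°cell = +2.875 − (−2.878) = +5.753 V with n = 2.
At equilibrium E = 0, so log K = nE°cell / 0.0592 = (2)(+5.753) / 0.0592 = 194.4.

log K = 194.4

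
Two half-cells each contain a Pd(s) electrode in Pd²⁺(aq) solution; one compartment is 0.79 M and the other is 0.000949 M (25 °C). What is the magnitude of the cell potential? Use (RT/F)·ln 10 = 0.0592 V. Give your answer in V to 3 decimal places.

0.086 V

For a concentration cell E°cell = 0, since both electrodes use the same couple.
The compartment with the higher Pd²⁺(aq) concentration (0.79 M) acts as the cathode; ions are reduced there and produced at the dilute (0.000949 M) anode.
With n = 2, Ecell = −(0.0592/2)·log([dilute]/[conc]) = −(0.0592/2)·log(0.000949/0.79) = +0.086 V.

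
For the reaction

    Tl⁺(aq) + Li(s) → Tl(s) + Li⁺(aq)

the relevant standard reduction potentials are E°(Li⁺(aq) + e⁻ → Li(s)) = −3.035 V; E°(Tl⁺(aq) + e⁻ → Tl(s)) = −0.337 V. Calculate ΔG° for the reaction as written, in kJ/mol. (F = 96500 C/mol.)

−260 kJ/mol

In the reaction as written Tl⁺(aq) is reduced, so the Tl⁺/Tl couple is the cathode and Li⁺/Li is the anode.
E°cell = −0.337 − (−3.035) = +2.698 V; balancing electrons gives n = 1.
ΔG° = −nFE°cell = −(1)(96500)(+2.698) J/mol = −260 kJ/mol.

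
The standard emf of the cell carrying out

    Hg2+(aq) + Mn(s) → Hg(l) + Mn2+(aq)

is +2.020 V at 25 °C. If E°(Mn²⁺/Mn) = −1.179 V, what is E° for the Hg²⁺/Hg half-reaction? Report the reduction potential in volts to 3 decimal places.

+0.841 V

In the reaction as written the Hg²⁺/Hg couple is reduced (cathode) and Mn²⁺/Mn is oxidized (anode), so E°cell = E°(Hg²⁺/Hg) − E°(Mn²⁺/Mn).
E°(Hg²⁺/Hg) = E°cell + E°(anode) = +2.020 + (−1.179) = +0.841 V.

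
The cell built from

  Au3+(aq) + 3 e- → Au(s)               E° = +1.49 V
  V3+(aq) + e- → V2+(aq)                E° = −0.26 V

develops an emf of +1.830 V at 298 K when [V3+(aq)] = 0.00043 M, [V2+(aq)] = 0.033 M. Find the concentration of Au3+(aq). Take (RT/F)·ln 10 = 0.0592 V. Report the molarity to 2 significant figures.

With Au³⁺/Au at the cathode and V³⁺/V²⁺ at the anode, E°cell = +1.49 − (−0.26) = +1.75 V (n = 3).
Rearranging E = E° − (0.0592/n)·log Q gives log Q = 3(+1.75 − (+1.830))/0.0592 = −4.054.
Balancing electrons gives Au3+(aq) + 3 V2+(aq) → Au(s) + 3 V3+(aq); thus Q = [V3+(aq)]^3 / ([Au3+(aq)]·[V2+(aq)]^3).
Substituting the known concentrations and solving, log [Au3+(aq)] = −1.601 and [Au3+(aq)] = 0.025 M.

0.025 M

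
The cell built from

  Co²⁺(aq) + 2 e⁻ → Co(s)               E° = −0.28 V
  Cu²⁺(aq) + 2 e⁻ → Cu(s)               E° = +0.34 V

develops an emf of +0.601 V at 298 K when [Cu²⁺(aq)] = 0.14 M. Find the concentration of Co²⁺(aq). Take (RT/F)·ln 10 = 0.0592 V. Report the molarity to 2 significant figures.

The Cu²⁺/Cu couple has the larger reduction potential, so it is the cathode: E°cell = +0.34 − (−0.28) = +0.62 V and n = 2.
Rearranging E = E° − (0.0592/n)·log Q gives log Q = 2(+0.62 − (+0.601))/0.0592 = 0.642.
Balancing electrons gives Cu²⁺(aq) + Co(s) → Cu(s) + Co²⁺(aq); thus Q = [Co²⁺(aq)] / [Cu²⁺(aq)].
Substituting the known concentrations and solving, log [Co²⁺(aq)] = −0.212 and [Co²⁺(aq)] = 0.61 M.

0.61 M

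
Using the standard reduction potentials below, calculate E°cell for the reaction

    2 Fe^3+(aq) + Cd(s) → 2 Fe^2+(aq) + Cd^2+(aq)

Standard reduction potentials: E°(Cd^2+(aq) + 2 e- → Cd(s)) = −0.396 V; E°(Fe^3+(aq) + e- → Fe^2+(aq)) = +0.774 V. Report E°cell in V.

In the reaction as written, Fe^3+(aq) is reduced (cathode) and Cd^2+(aq) is produced by oxidation at the anode.
E°cell = E°(cathode) − E°(anode) = +0.774 − (−0.396) = +1.170 V.

+1.170 V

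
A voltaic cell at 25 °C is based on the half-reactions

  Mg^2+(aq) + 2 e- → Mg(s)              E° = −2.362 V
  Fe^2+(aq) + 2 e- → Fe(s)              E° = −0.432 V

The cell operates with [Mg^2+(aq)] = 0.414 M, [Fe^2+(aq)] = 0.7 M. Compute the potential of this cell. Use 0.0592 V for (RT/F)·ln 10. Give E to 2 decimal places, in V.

+1.94 V

Since E°(Fe²⁺/Fe) > E°(Mg²⁺/Mg), Fe²⁺/Fe serves as the cathode.
E°cell = E°cat − E°an = −0.432 − (−2.362) = +1.930 V; n = 2.
Balancing gives Fe^2+(aq) + Mg(s) → Fe(s) + Mg^2+(aq); hence Q = [Mg^2+(aq)] / [Fe^2+(aq)] = 0.591 (log Q = −0.228).
By the Nernst equation, E = +1.930 − (0.0592/2)·(−0.228) = +1.94 V.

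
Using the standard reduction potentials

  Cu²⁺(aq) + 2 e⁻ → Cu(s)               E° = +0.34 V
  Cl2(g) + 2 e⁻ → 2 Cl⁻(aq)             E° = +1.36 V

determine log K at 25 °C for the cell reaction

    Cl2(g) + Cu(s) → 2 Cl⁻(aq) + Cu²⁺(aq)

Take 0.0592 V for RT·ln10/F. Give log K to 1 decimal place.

log K = 34.5

The Cl₂/Cl⁻ couple is reduced (cathode); E°cell = +1.36 − (+0.34) = +1.02 V with n = 2.
At equilibrium E = 0, so log K = nE°cell / 0.0592 = (2)(+1.02) / 0.0592 = 34.5.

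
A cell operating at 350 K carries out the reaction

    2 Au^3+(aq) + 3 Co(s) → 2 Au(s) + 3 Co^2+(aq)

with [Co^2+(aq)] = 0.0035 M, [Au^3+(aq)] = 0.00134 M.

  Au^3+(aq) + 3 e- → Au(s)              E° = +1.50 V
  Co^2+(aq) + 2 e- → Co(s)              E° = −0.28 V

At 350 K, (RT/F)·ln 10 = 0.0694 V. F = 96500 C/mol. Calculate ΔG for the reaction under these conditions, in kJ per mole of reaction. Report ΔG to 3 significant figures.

The standard cell potential is +1.50 − (−0.28) = +1.78 V, with n = 6 electrons in the balanced equation.
Q = [Co^2+(aq)]^3 / [Au^3+(aq)]^2 = 0.0239, so log Q = −1.622 and E = +1.78 − (0.0694/6)(−1.622) = +1.7988 V.
Finally ΔG = −nFE = −(6)(96500 C/mol)(+1.7988 V) = −1040 kJ/mol.

−1040 kJ/mol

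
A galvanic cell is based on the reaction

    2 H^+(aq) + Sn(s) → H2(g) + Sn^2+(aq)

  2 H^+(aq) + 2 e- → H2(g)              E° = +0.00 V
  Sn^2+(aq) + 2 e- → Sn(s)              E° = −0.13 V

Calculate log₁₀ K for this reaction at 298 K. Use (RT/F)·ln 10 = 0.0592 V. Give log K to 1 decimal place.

The 2H⁺/H₂ couple is reduced (cathode); E°cell = +0.00 − (−0.13) = +0.13 V with n = 2.
At equilibrium E = 0, so log K = nE°cell / 0.0592 = (2)(+0.13) / 0.0592 = 4.4.

log K = 4.4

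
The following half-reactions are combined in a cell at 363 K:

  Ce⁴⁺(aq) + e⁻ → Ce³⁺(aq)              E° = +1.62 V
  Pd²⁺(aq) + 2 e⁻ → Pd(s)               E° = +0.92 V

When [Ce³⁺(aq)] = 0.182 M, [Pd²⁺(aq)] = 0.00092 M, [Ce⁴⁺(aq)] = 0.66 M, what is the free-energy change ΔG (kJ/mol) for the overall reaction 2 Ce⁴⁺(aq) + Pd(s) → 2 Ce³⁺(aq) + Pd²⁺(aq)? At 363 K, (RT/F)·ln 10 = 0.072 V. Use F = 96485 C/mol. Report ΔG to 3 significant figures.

−164 kJ/mol

With Ce⁴⁺/Ce³⁺ reduced at the cathode, E°cell = +1.62 − (+0.92) = +0.70 V and n = 2.
Here Q = ([Ce³⁺(aq)]^2·[Pd²⁺(aq)]) / [Ce⁴⁺(aq)]^2 = 7×10^−5 (log Q = −4.155), giving E = +0.70 − (0.072/2)·(−4.155) = +0.8496 V.
Finally ΔG = −nFE = −(2)(96485 C/mol)(+0.8496 V) = −164 kJ/mol.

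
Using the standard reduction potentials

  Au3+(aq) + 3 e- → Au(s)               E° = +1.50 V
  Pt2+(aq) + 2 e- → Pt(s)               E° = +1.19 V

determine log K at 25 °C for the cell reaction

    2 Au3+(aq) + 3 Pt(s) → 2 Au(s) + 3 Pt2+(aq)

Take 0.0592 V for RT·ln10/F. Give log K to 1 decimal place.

log K = 31.4

The Au³⁺/Au couple is reduced (cathode); E°cell = +1.50 − (+1.19) = +0.31 V with n = 6.
At equilibrium E = 0, so log K = nE°cell / 0.0592 = (6)(+0.31) / 0.0592 = 31.4.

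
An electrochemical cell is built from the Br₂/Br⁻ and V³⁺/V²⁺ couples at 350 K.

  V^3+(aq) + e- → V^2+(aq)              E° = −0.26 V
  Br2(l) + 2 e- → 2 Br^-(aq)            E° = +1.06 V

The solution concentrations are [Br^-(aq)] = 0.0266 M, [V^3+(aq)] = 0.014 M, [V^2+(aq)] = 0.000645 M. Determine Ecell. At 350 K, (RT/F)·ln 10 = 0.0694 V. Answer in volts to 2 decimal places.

Br₂/Br⁻ is reduced (cathode, E° = +1.06 V) and V³⁺/V²⁺ is oxidized (anode).
The standard potential is +1.06 − (−0.26) = +1.32 V and the balanced reaction transfers n = 2 electrons.
The balanced reaction is Br2(l) + 2 V^2+(aq) → 2 Br^-(aq) + 2 V^3+(aq), so Q = ([Br^-(aq)]^2·[V^3+(aq)]^2) / [V^2+(aq)]^2 = 0.333 and log Q = −0.477.
Applying E = E° − (RT ln10/nF)·log Q gives +1.32 − (0.0694/2)(−0.477) = +1.34 V.

+1.34 V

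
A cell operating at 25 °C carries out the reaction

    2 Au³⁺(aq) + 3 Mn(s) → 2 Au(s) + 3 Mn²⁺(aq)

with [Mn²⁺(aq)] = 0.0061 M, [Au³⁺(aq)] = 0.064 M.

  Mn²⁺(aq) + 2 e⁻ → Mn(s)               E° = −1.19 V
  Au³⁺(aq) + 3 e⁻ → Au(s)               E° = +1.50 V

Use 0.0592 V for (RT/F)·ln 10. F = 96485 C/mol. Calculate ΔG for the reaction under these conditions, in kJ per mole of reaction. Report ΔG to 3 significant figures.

−1580 kJ/mol

The standard cell potential is +1.50 − (−1.19) = +2.69 V, with n = 6 electrons in the balanced equation.
Here Q = [Mn²⁺(aq)]^3 / [Au³⁺(aq)]^2 = 5.54×10^−5 (log Q = −4.256), giving E = +2.69 − (0.0592/6)·(−4.256) = +2.7320 V.
Finally ΔG = −nFE = −(6)(96485 C/mol)(+2.7320 V) = −1580 kJ/mol.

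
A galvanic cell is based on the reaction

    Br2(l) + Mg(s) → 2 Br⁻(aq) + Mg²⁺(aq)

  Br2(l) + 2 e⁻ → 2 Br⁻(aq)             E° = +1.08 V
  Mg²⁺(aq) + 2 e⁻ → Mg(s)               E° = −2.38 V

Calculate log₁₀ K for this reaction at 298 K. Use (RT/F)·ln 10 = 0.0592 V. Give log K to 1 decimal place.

log K = 116.9

The Br₂/Br⁻ couple is reduced (cathode); E°cell = +1.08 − (−2.38) = +3.46 V with n = 2.
At equilibrium E = 0, so log K = nE°cell / 0.0592 = (2)(+3.46) / 0.0592 = 116.9.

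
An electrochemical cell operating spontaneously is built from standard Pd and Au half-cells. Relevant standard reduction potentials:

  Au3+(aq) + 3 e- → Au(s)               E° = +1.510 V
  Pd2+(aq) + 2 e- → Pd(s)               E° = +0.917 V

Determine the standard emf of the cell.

+0.593 V

The Au³⁺/Au couple has the higher E°, so Au ion is reduced (cathode) and Pd is oxidized (anode).
E°cell = E°(cathode) − E°(anode) = +1.510 − (+0.917) = +0.593 V.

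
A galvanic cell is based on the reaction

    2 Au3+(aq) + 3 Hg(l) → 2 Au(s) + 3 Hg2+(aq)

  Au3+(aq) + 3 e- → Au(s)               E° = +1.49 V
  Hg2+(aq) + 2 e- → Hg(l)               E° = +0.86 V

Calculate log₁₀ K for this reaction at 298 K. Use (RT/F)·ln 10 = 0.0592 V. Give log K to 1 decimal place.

The Au³⁺/Au couple is reduced (cathode); E°cell = +1.49 − (+0.86) = +0.63 V with n = 6.
At equilibrium E = 0, so log K = nE°cell / 0.0592 = (6)(+0.63) / 0.0592 = 63.9.

log K = 63.9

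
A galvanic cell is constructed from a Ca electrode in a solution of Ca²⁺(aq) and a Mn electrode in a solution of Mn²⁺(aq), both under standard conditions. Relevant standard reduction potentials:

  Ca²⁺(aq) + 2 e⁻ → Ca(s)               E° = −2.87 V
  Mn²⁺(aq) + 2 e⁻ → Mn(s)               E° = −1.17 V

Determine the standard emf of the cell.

The Mn²⁺/Mn couple has the higher E°, so Mn ion is reduced (cathode) and Ca is oxidized (anode).
E°cell = E°(cathode) − E°(anode) = −1.17 − (−2.87) = +1.70 V.

+1.70 V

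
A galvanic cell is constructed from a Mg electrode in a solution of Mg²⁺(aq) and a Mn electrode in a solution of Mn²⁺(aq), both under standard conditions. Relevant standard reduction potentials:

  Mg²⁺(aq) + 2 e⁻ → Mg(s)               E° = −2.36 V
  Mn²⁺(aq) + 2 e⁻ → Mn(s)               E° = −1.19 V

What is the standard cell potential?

The Mn²⁺/Mn couple has the higher E°, so Mn ion is reduced (cathode) and Mg is oxidized (anode).
E°cell = E°(cathode) − E°(anode) = −1.19 − (−2.36) = +1.17 V.

+1.17 V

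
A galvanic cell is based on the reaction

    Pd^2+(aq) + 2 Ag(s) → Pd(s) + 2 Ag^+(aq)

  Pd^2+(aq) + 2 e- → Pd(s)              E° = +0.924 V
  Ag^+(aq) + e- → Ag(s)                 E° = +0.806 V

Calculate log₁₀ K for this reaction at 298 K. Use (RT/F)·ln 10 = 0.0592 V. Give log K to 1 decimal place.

The Pd²⁺/Pd couple is reduced (cathode); E°cell = +0.924 − (+0.806) = +0.118 V with n = 2.
At equilibrium E = 0, so log K = nE°cell / 0.0592 = (2)(+0.118) / 0.0592 = 4.0.

log K = 4.0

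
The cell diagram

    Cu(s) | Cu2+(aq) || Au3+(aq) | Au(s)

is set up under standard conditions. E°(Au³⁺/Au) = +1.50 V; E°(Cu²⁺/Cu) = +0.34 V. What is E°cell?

By convention the left-hand electrode in cell notation is the anode (oxidation) and the right-hand electrode is the cathode (reduction).
E°cell = E°(right) − E°(left) = +1.50 − (+0.34) = +1.16 V.

+1.16 V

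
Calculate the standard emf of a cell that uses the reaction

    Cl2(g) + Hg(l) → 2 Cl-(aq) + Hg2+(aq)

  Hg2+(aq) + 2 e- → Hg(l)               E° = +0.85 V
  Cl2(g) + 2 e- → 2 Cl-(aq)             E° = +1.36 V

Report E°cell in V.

+0.51 V

In the reaction as written, Cl2(g) is reduced (cathode) and Hg2+(aq) is produced by oxidation at the anode.
E°cell = E°(cathode) − E°(anode) = +1.36 − (+0.85) = +0.51 V.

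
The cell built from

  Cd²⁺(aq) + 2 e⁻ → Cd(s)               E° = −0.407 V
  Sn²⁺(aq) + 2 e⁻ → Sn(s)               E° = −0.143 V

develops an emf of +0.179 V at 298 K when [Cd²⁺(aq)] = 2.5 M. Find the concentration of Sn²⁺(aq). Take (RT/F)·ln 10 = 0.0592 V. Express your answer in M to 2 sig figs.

Sn²⁺/Sn is the cathode (higher E°); E°cell = −0.143 − (−0.407) = +0.264 V with n = 2.
Rearranging E = E° − (0.0592/n)·log Q gives log Q = 2(+0.264 − (+0.179))/0.0592 = 2.872.
The balanced reaction is Sn²⁺(aq) + Cd(s) → Sn(s) + Cd²⁺(aq), so Q = [Cd²⁺(aq)] / [Sn²⁺(aq)].
Solving for the unknown gives log [Sn²⁺(aq)] = −2.474, so [Sn²⁺(aq)] ≈ 0.0034 M.

0.0034 M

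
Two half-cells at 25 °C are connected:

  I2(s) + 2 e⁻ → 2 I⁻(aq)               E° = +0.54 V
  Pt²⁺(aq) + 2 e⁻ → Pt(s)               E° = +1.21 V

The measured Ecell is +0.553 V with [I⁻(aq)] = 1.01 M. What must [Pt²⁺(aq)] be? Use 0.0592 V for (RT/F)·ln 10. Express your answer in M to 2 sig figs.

0.00011 M

With Pt²⁺/Pt at the cathode and I₂/I⁻ at the anode, E°cell = +1.21 − (+0.54) = +0.67 V (n = 2).
From the Nernst equation, log Q = n(E° − E)/0.0592 = 2·(+0.67 − (+0.553))/0.0592 = 3.953.
The balanced reaction is Pt²⁺(aq) + 2 I⁻(aq) → Pt(s) + I2(s), so Q = 1 / ([Pt²⁺(aq)]·[I⁻(aq)]^2).
Substituting the known concentrations and solving, log [Pt²⁺(aq)] = −3.962 and [Pt²⁺(aq)] = 0.00011 M.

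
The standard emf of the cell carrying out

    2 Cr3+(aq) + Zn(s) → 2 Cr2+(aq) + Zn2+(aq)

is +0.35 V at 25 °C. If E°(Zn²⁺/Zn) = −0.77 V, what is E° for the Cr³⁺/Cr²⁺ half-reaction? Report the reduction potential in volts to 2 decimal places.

In the reaction as written the Cr³⁺/Cr²⁺ couple is reduced (cathode) and Zn²⁺/Zn is oxidized (anode), so E°cell = E°(Cr³⁺/Cr²⁺) − E°(Zn²⁺/Zn).
E°(Cr³⁺/Cr²⁺) = E°cell + E°(anode) = +0.35 + (−0.77) = −0.42 V.

−0.42 V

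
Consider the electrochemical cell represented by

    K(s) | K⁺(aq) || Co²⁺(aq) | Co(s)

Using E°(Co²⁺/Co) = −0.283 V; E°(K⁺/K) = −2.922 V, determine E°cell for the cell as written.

+2.639 V

By convention the left-hand electrode in cell notation is the anode (oxidation) and the right-hand electrode is the cathode (reduction).
E°cell = E°(right) − E°(left) = −0.283 − (−2.922) = +2.639 V.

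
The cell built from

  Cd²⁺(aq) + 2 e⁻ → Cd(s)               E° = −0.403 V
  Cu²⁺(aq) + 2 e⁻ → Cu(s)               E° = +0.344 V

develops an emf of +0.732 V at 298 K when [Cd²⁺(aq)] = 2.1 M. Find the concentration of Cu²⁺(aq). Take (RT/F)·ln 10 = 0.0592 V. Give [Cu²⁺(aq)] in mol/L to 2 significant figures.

With Cu²⁺/Cu at the cathode and Cd²⁺/Cd at the anode, E°cell = +0.344 − (−0.403) = +0.747 V (n = 2).
From the Nernst equation, log Q = n(E° − E)/0.0592 = 2·(+0.747 − (+0.732))/0.0592 = 0.507.
For Cu²⁺(aq) + Cd(s) → Cu(s) + Cd²⁺(aq), the reaction quotient is Q = [Cd²⁺(aq)] / [Cu²⁺(aq)].
Solving for the unknown gives log [Cu²⁺(aq)] = −0.185, so [Cu²⁺(aq)] ≈ 0.65 M.

0.65 M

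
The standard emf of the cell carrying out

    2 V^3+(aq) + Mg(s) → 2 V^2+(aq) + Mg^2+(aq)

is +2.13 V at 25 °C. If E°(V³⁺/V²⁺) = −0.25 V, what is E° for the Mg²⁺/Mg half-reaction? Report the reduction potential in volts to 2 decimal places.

In the reaction as written the V³⁺/V²⁺ couple is reduced (cathode) and Mg²⁺/Mg is oxidized (anode), so E°cell = E°(V³⁺/V²⁺) − E°(Mg²⁺/Mg).
E°(Mg²⁺/Mg) = E°(cathode) − E°cell = −0.25 − (+2.13) = −2.38 V.

−2.38 V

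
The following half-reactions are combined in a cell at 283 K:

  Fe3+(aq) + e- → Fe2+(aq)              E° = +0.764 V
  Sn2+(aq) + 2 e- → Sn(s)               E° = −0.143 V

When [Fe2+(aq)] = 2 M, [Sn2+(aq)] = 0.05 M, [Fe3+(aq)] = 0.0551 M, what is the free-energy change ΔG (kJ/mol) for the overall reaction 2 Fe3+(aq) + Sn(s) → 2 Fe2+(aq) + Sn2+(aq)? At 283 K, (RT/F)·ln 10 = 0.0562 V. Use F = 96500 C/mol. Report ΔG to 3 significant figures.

E°cell = +0.764 − (−0.143) = +0.907 V; the balanced reaction transfers n = 2 electrons.
The reaction quotient is ([Fe2+(aq)]^2·[Sn2+(aq)]) / [Fe3+(aq)]^2 = 65.9; by Nernst, E = +0.907 − (0.0562/2)(1.819) = +0.8559 V.
ΔG = −nFE = −(2)(96500)(+0.8559) J/mol = −165 kJ/mol.

−165 kJ/mol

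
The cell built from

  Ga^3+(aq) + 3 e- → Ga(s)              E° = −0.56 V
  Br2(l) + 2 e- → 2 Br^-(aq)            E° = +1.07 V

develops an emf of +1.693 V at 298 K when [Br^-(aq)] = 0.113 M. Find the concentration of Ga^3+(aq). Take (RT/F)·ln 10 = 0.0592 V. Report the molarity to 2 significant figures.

Br₂/Br⁻ is the cathode (higher E°); E°cell = +1.07 − (−0.56) = +1.63 V with n = 6.
From the Nernst equation, log Q = n(E° − E)/0.0592 = 6·(+1.63 − (+1.693))/0.0592 = −6.385.
Balancing electrons gives 3 Br2(l) + 2 Ga(s) → 6 Br^-(aq) + 2 Ga^3+(aq); thus Q = [Br^-(aq)]^6·[Ga^3+(aq)]^2.
Isolating [Ga^3+(aq)] in Q = 10^{−6.385} yields log [Ga^3+(aq)] = −0.352, i.e. 0.44 M.

0.44 M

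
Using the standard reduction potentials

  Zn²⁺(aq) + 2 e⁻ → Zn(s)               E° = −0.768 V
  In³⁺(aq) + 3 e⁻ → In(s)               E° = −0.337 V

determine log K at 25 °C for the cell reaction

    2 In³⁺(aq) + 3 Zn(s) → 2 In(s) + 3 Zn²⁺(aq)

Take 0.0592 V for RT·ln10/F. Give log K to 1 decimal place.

The In³⁺/In couple is reduced (cathode); E°cell = −0.337 − (−0.768) = +0.431 V with n = 6.
At equilibrium E = 0, so log K = nE°cell / 0.0592 = (6)(+0.431) / 0.0592 = 43.7.

log K = 43.7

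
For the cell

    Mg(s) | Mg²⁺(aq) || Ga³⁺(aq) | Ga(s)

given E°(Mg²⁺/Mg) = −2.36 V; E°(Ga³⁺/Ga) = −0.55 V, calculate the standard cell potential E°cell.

By convention the left-hand electrode in cell notation is the anode (oxidation) and the right-hand electrode is the cathode (reduction).
E°cell = E°(right) − E°(left) = −0.55 − (−2.36) = +1.81 V.

+1.81 V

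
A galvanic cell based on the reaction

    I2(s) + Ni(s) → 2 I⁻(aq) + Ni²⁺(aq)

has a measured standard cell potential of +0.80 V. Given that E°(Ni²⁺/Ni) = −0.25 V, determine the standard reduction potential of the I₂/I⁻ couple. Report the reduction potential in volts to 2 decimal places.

+0.55 V

In the reaction as written the I₂/I⁻ couple is reduced (cathode) and Ni²⁺/Ni is oxidized (anode), so E°cell = E°(I₂/I⁻) − E°(Ni²⁺/Ni).
E°(I₂/I⁻) = E°cell + E°(anode) = +0.80 + (−0.25) = +0.55 V.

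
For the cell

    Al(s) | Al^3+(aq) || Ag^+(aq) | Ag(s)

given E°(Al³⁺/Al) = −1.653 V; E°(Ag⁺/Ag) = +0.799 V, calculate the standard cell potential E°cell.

By convention the left-hand electrode in cell notation is the anode (oxidation) and the right-hand electrode is the cathode (reduction).
E°cell = E°(right) − E°(left) = +0.799 − (−1.653) = +2.452 V.

+2.452 V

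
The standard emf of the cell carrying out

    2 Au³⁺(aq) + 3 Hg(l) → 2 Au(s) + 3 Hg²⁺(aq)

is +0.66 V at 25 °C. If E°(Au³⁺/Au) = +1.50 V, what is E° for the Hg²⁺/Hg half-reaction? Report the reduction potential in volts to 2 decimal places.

+0.84 V

In the reaction as written the Au³⁺/Au couple is reduced (cathode) and Hg²⁺/Hg is oxidized (anode), so E°cell = E°(Au³⁺/Au) − E°(Hg²⁺/Hg).
E°(Hg²⁺/Hg) = E°(cathode) − E°cell = +1.50 − (+0.66) = +0.84 V.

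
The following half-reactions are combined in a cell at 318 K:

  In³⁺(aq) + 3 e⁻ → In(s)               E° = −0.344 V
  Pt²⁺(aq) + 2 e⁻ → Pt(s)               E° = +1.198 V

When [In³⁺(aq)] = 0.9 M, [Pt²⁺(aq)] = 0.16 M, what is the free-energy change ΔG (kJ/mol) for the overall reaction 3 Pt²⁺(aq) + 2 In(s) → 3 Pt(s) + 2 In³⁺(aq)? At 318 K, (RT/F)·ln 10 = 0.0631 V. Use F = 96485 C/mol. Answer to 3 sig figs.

With Pt²⁺/Pt reduced at the cathode, E°cell = +1.198 − (−0.344) = +1.542 V and n = 6.
The reaction quotient is [In³⁺(aq)]^2 / [Pt²⁺(aq)]^3 = 198; by Nernst, E = +1.542 − (0.0631/6)(2.296) = +1.5179 V.
Then ΔG = −nFE = −6 × 96485 × +1.5179 J/mol = −879 kJ/mol.

−879 kJ/mol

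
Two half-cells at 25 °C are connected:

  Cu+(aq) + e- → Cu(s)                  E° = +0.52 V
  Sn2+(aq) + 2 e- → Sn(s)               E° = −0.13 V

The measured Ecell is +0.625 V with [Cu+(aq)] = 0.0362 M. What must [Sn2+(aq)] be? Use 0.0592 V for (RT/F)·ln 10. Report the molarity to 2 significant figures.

Cu⁺/Cu is the cathode (higher E°); E°cell = +0.52 − (−0.13) = +0.65 V with n = 2.
Rearranging E = E° − (0.0592/n)·log Q gives log Q = 2(+0.65 − (+0.625))/0.0592 = 0.845.
Balancing electrons gives 2 Cu+(aq) + Sn(s) → 2 Cu(s) + Sn2+(aq); thus Q = [Sn2+(aq)] / [Cu+(aq)]^2.
Substituting the known concentrations and solving, log [Sn2+(aq)] = −2.038 and [Sn2+(aq)] = 0.0092 M.

0.0092 M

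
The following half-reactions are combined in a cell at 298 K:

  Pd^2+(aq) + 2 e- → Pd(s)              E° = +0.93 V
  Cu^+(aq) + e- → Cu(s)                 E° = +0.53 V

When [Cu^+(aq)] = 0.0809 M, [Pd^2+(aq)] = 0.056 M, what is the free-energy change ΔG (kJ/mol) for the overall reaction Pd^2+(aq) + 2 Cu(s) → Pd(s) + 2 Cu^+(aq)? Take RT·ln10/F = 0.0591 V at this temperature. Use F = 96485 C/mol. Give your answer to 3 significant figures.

−82.5 kJ/mol

E°cell = +0.93 − (+0.53) = +0.40 V; the balanced reaction transfers n = 2 electrons.
Here Q = [Cu^+(aq)]^2 / [Pd^2+(aq)] = 0.117 (log Q = −0.932), giving E = +0.40 − (0.0591/2)·(−0.932) = +0.4275 V.
Then ΔG = −nFE = −2 × 96485 × +0.4275 J/mol = −82.5 kJ/mol.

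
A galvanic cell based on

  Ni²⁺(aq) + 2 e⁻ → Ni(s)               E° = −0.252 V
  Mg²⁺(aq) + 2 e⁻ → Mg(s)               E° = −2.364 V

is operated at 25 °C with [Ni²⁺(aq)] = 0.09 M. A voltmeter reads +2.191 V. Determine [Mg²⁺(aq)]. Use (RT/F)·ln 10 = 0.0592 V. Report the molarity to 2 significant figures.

Ni²⁺/Ni is the cathode (higher E°); E°cell = −0.252 − (−2.364) = +2.112 V with n = 2.
Rearranging E = E° − (0.0592/n)·log Q gives log Q = 2(+2.112 − (+2.191))/0.0592 = −2.669.
Balancing electrons gives Ni²⁺(aq) + Mg(s) → Ni(s) + Mg²⁺(aq); thus Q = [Mg²⁺(aq)] / [Ni²⁺(aq)].
Isolating [Mg²⁺(aq)] in Q = 10^{−2.669} yields log [Mg²⁺(aq)] = −3.715, i.e. 0.00019 M.

0.00019 M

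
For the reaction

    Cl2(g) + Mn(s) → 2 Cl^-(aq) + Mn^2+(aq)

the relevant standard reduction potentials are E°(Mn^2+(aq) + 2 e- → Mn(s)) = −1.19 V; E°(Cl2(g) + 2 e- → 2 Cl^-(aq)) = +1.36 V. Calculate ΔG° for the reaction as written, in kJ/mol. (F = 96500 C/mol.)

−492 kJ/mol

In the reaction as written Cl2(g) is reduced, so the Cl₂/Cl⁻ couple is the cathode and Mn²⁺/Mn is the anode.
E°cell = +1.36 − (−1.19) = +2.55 V; balancing electrons gives n = 2.
ΔG° = −nFE°cell = −(2)(96500)(+2.55) J/mol = −492 kJ/mol.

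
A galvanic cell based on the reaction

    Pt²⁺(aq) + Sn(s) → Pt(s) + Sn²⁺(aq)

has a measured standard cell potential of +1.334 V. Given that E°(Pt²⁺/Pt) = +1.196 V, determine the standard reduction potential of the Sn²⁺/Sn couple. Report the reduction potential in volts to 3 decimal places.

In the reaction as written the Pt²⁺/Pt couple is reduced (cathode) and Sn²⁺/Sn is oxidized (anode), so E°cell = E°(Pt²⁺/Pt) − E°(Sn²⁺/Sn).
E°(Sn²⁺/Sn) = E°(cathode) − E°cell = +1.196 − (+1.334) = −0.138 V.

−0.138 V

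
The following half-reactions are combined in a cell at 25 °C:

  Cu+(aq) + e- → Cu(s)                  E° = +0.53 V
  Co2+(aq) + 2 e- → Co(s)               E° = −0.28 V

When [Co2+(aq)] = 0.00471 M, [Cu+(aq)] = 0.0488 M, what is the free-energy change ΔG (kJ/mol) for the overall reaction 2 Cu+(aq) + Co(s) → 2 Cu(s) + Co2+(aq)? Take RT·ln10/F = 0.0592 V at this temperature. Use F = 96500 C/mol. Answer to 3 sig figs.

The standard cell potential is +0.53 − (−0.28) = +0.81 V, with n = 2 electrons in the balanced equation.
Here Q = [Co2+(aq)] / [Cu+(aq)]^2 = 1.98 (log Q = 0.296), giving E = +0.81 − (0.0592/2)·(0.296) = +0.8012 V.
Then ΔG = −nFE = −2 × 96500 × +0.8012 J/mol = −155 kJ/mol.

−155 kJ/mol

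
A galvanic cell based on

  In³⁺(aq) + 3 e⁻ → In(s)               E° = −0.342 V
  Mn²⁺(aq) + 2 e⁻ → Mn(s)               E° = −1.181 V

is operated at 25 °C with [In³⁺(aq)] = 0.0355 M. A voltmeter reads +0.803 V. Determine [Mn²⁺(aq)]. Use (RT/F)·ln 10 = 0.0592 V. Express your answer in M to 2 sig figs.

In³⁺/In is the cathode (higher E°); E°cell = −0.342 − (−1.181) = +0.839 V with n = 6.
Rearranging E = E° − (0.0592/n)·log Q gives log Q = 6(+0.839 − (+0.803))/0.0592 = 3.649.
The balanced reaction is 2 In³⁺(aq) + 3 Mn(s) → 2 In(s) + 3 Mn²⁺(aq), so Q = [Mn²⁺(aq)]^3 / [In³⁺(aq)]^2.
Isolating [Mn²⁺(aq)] in Q = 10^{3.649} yields log [Mn²⁺(aq)] = 0.250, i.e. 1.8 M.

1.8 M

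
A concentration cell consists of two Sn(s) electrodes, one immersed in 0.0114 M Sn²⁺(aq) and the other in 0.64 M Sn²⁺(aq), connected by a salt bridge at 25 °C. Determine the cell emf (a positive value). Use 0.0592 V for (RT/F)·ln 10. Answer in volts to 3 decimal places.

0.052 V

For a concentration cell E°cell = 0, since both electrodes use the same couple.
The compartment with the higher Sn²⁺(aq) concentration (0.64 M) acts as the cathode; ions are reduced there and produced at the dilute (0.0114 M) anode.
With n = 2, Ecell = −(0.0592/2)·log([dilute]/[conc]) = −(0.0592/2)·log(0.0114/0.64) = +0.052 V.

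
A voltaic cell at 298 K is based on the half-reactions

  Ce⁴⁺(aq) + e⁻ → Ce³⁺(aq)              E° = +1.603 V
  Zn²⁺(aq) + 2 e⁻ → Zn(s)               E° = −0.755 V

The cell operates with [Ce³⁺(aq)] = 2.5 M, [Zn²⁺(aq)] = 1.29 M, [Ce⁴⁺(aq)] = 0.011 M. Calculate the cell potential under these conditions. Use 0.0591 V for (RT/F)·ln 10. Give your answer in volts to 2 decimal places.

Since E°(Ce⁴⁺/Ce³⁺) > E°(Zn²⁺/Zn), Ce⁴⁺/Ce³⁺ serves as the cathode.
The standard potential is +1.603 − (−0.755) = +2.358 V and the balanced reaction transfers n = 2 electrons.
Balancing gives 2 Ce⁴⁺(aq) + Zn(s) → 2 Ce³⁺(aq) + Zn²⁺(aq); hence Q = ([Ce³⁺(aq)]^2·[Zn²⁺(aq)]) / [Ce⁴⁺(aq)]^2 = 6.66×10^4 (log Q = 4.824).
Applying E = E° − (RT ln10/nF)·log Q gives +2.358 − (0.0591/2)(4.824) = +2.22 V.

+2.22 V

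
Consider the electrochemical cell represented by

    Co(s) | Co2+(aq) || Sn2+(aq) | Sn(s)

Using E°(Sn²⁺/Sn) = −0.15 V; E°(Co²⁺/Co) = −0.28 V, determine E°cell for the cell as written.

By convention the left-hand electrode in cell notation is the anode (oxidation) and the right-hand electrode is the cathode (reduction).
E°cell = E°(right) − E°(left) = −0.15 − (−0.28) = +0.13 V.

+0.13 V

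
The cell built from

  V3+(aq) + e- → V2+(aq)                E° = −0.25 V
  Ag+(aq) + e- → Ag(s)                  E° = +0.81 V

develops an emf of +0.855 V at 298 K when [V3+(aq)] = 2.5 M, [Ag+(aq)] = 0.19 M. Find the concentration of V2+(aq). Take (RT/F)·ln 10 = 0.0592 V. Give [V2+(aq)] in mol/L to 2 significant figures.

The Ag⁺/Ag couple has the larger reduction potential, so it is the cathode: E°cell = +0.81 − (−0.25) = +1.06 V and n = 1.
Since E = E° − (0.0592/n)·log Q, log Q = n(E° − E)/0.0592 = 3.463.
Balancing electrons gives Ag+(aq) + V2+(aq) → Ag(s) + V3+(aq); thus Q = [V3+(aq)] / ([Ag+(aq)]·[V2+(aq)]).
Solving for the unknown gives log [V2+(aq)] = −2.344, so [V2+(aq)] ≈ 0.0045 M.

0.0045 M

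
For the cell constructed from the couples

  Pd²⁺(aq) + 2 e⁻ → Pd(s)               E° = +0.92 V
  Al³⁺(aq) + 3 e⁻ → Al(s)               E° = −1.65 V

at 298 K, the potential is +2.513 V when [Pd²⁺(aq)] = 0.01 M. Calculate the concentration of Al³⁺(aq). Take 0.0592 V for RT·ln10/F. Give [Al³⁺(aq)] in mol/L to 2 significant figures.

0.77 M

Pd²⁺/Pd is the cathode (higher E°); E°cell = +0.92 − (−1.65) = +2.57 V with n = 6.
Since E = E° − (0.0592/n)·log Q, log Q = n(E° − E)/0.0592 = 5.777.
Balancing electrons gives 3 Pd²⁺(aq) + 2 Al(s) → 3 Pd(s) + 2 Al³⁺(aq); thus Q = [Al³⁺(aq)]^2 / [Pd²⁺(aq)]^3.
Isolating [Al³⁺(aq)] in Q = 10^{5.777} yields log [Al³⁺(aq)] = −0.111, i.e. 0.77 M.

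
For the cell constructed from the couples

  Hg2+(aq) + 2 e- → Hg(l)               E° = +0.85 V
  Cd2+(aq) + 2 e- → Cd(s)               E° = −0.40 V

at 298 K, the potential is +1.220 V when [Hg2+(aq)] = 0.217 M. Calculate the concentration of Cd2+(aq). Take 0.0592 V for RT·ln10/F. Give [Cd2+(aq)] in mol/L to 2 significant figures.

The Hg²⁺/Hg couple has the larger reduction potential, so it is the cathode: E°cell = +0.85 − (−0.40) = +1.25 V and n = 2.
From the Nernst equation, log Q = n(E° − E)/0.0592 = 2·(+1.25 − (+1.220))/0.0592 = 1.014.
For Hg2+(aq) + Cd(s) → Hg(l) + Cd2+(aq), the reaction quotient is Q = [Cd2+(aq)] / [Hg2+(aq)].
Isolating [Cd2+(aq)] in Q = 10^{1.014} yields log [Cd2+(aq)] = 0.350, i.e. 2.2 M.

2.2 M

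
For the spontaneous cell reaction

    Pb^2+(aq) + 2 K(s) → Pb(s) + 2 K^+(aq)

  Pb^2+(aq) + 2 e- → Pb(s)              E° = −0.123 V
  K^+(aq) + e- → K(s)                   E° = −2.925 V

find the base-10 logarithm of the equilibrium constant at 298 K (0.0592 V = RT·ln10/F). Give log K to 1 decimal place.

log K = 94.7

The Pb²⁺/Pb couple is reduced (cathode); E°cell = −0.123 − (−2.925) = +2.802 V with n = 2.
At equilibrium E = 0, so log K = nE°cell / 0.0592 = (2)(+2.802) / 0.0592 = 94.7.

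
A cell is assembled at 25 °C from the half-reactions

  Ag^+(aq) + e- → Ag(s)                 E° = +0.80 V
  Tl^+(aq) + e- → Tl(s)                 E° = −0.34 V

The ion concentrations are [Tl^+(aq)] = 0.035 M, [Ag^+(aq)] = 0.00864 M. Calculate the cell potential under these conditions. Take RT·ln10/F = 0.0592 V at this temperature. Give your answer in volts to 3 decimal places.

+1.104 V

The Ag⁺/Ag couple has the more positive E°, so it is the cathode; Tl⁺/Tl is the anode.
E°cell = +0.80 − (−0.34) = +1.14 V, with n = 1 electron transferred.
For the overall reaction Ag^+(aq) + Tl(s) → Ag(s) + Tl^+(aq), Q = [Tl^+(aq)] / [Ag^+(aq)] = 4.05, giving log Q = 0.608.
E = E° − (0.0592/n)·log Q = +1.14 − (0.0592/1)(0.608) = +1.104 V.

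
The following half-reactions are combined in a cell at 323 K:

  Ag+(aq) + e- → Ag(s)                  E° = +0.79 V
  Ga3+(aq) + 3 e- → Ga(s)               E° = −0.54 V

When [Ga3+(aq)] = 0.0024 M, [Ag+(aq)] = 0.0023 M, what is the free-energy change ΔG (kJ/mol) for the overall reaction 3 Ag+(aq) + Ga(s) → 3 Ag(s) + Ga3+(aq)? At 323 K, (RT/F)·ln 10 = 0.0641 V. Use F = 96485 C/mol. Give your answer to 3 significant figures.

−352 kJ/mol

E°cell = +0.79 − (−0.54) = +1.33 V; the balanced reaction transfers n = 3 electrons.
Q = [Ga3+(aq)] / [Ag+(aq)]^3 = 1.97×10^5, so log Q = 5.295 and E = +1.33 − (0.0641/3)(5.295) = +1.2169 V.
Finally ΔG = −nFE = −(3)(96485 C/mol)(+1.2169 V) = −352 kJ/mol.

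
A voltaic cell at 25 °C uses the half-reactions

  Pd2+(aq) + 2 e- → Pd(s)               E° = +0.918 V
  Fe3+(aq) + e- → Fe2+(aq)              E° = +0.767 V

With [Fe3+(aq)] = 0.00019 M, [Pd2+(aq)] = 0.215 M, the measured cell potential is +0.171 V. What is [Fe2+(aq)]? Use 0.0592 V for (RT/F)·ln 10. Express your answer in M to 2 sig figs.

0.00089 M

Pd²⁺/Pd is the cathode (higher E°); E°cell = +0.918 − (+0.767) = +0.151 V with n = 2.
Since E = E° − (0.0592/n)·log Q, log Q = n(E° − E)/0.0592 = −0.676.
The balanced reaction is Pd2+(aq) + 2 Fe2+(aq) → Pd(s) + 2 Fe3+(aq), so Q = [Fe3+(aq)]^2 / ([Pd2+(aq)]·[Fe2+(aq)]^2).
Substituting the known concentrations and solving, log [Fe2+(aq)] = −3.049 and [Fe2+(aq)] = 0.00089 M.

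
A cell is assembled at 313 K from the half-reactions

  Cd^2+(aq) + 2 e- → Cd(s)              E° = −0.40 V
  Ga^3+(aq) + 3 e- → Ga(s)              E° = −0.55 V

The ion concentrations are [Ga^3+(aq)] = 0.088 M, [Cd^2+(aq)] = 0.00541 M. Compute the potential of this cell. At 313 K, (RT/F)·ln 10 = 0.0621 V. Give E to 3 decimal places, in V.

+0.101 V

The Cd²⁺/Cd couple has the more positive E°, so it is the cathode; Ga³⁺/Ga is the anode.
E°cell = E°cat − E°an = −0.40 − (−0.55) = +0.15 V; n = 6.
For the overall reaction 3 Cd^2+(aq) + 2 Ga(s) → 3 Cd(s) + 2 Ga^3+(aq), Q = [Ga^3+(aq)]^2 / [Cd^2+(aq)]^3 = 4.89×10^4, giving log Q = 4.689.
Applying E = E° − (RT ln10/nF)·log Q gives +0.15 − (0.0621/6)(4.689) = +0.101 V.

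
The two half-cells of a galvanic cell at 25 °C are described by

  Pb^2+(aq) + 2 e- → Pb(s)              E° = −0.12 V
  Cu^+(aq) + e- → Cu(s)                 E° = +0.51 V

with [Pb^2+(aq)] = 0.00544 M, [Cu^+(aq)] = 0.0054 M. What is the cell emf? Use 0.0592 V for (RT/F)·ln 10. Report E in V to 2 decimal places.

Since E°(Cu⁺/Cu) > E°(Pb²⁺/Pb), Cu⁺/Cu serves as the cathode.
E°cell = E°cat − E°an = +0.51 − (−0.12) = +0.63 V; n = 2.
For the overall reaction 2 Cu^+(aq) + Pb(s) → 2 Cu(s) + Pb^2+(aq), Q = [Pb^2+(aq)] / [Cu^+(aq)]^2 = 187, giving log Q = 2.271.
By the Nernst equation, E = +0.63 − (0.0592/2)·(2.271) = +0.56 V.

+0.56 V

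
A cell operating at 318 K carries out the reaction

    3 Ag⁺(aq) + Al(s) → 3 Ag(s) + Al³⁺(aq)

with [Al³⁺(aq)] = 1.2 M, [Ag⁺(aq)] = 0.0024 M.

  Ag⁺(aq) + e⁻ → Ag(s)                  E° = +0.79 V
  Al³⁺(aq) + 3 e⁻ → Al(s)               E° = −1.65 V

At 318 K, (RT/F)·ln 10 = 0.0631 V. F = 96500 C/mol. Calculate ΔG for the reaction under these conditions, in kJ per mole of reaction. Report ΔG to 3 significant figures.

The standard cell potential is +0.79 − (−1.65) = +2.44 V, with n = 3 electrons in the balanced equation.
Here Q = [Al³⁺(aq)] / [Ag⁺(aq)]^3 = 8.68×10^7 (log Q = 7.939), giving E = +2.44 − (0.0631/3)·(7.939) = +2.2730 V.
Finally ΔG = −nFE = −(3)(96500 C/mol)(+2.2730 V) = −658 kJ/mol.

−658 kJ/mol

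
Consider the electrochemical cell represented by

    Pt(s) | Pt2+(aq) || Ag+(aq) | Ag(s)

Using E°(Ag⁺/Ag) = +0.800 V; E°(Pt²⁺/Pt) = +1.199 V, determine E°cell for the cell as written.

−0.399 V

By convention the left-hand electrode in cell notation is the anode (oxidation) and the right-hand electrode is the cathode (reduction).
E°cell = E°(right) − E°(left) = +0.800 − (+1.199) = −0.399 V.
The negative sign shows that, as written, the cell would require an external voltage to drive the reaction.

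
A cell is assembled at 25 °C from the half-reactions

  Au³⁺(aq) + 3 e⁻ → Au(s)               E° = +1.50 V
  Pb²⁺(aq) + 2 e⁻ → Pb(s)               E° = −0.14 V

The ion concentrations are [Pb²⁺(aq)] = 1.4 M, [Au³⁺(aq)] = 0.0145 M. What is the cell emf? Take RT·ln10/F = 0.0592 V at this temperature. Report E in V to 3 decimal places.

Au³⁺/Au is reduced (cathode, E° = +1.50 V) and Pb²⁺/Pb is oxidized (anode).
The standard potential is +1.50 − (−0.14) = +1.64 V and the balanced reaction transfers n = 6 electrons.
The balanced reaction is 2 Au³⁺(aq) + 3 Pb(s) → 2 Au(s) + 3 Pb²⁺(aq), so Q = [Pb²⁺(aq)]^3 / [Au³⁺(aq)]^2 = 1.31×10^4 and log Q = 4.116.
By the Nernst equation, E = +1.64 − (0.0592/6)·(4.116) = +1.599 V.

+1.599 V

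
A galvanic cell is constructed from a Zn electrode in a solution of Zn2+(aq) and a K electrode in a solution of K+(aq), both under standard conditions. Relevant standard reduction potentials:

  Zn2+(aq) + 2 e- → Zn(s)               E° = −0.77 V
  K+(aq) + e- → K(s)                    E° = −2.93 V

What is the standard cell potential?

The Zn²⁺/Zn couple has the higher E°, so Zn ion is reduced (cathode) and K is oxidized (anode).
E°cell = E°(cathode) − E°(anode) = −0.77 − (−2.93) = +2.16 V.

+2.16 V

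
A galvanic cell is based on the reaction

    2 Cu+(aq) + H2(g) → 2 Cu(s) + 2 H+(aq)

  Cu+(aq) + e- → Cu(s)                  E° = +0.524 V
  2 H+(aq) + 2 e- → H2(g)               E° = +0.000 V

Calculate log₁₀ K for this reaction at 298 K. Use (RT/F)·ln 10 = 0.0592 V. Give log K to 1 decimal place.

The Cu⁺/Cu couple is reduced (cathode); E°cell = +0.524 − (+0.000) = +0.524 V with n = 2.
At equilibrium E = 0, so log K = nE°cell / 0.0592 = (2)(+0.524) / 0.0592 = 17.7.

log K = 17.7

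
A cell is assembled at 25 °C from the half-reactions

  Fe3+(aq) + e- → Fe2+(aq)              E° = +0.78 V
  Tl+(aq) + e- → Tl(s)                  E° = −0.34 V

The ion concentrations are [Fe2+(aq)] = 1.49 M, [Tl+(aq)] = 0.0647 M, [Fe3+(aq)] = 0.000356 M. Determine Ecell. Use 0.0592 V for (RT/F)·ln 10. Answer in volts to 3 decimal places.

Fe³⁺/Fe²⁺ is reduced (cathode, E° = +0.78 V) and Tl⁺/Tl is oxidized (anode).
The standard potential is +0.78 − (−0.34) = +1.12 V and the balanced reaction transfers n = 1 electron.
The balanced reaction is Fe3+(aq) + Tl(s) → Fe2+(aq) + Tl+(aq), so Q = ([Fe2+(aq)]·[Tl+(aq)]) / [Fe3+(aq)] = 271 and log Q = 2.433.
By the Nernst equation, E = +1.12 − (0.0592/1)·(2.433) = +0.976 V.

+0.976 V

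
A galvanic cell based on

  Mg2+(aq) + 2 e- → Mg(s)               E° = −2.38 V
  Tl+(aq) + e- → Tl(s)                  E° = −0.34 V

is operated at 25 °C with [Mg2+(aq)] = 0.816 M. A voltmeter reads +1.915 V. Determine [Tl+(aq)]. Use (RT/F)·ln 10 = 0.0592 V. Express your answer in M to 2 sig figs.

0.0070 M

With Tl⁺/Tl at the cathode and Mg²⁺/Mg at the anode, E°cell = −0.34 − (−2.38) = +2.04 V (n = 2).
Since E = E° − (0.0592/n)·log Q, log Q = n(E° − E)/0.0592 = 4.223.
For 2 Tl+(aq) + Mg(s) → 2 Tl(s) + Mg2+(aq), the reaction quotient is Q = [Mg2+(aq)] / [Tl+(aq)]^2.
Solving for the unknown gives log [Tl+(aq)] = −2.156, so [Tl+(aq)] ≈ 0.0070 M.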